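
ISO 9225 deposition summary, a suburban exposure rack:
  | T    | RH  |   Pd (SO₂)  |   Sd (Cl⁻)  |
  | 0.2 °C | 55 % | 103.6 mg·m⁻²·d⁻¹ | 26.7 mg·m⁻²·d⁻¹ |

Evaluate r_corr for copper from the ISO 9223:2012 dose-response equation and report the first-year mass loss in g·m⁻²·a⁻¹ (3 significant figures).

copper: T≤10 °C ⇒ hinge +0.126·(0.2−10) = -1.2348
  Pd branch = 0.0053·Pd^0.26·e^(0.059·RH+f) = 0.1322 μm/a
  Cl⁻ term: 0.01025·26.7^0.27·exp(0.036·55+0.049·0.2) = 0.182
  r_corr = 0.1322 + 0.182 = 0.3142 μm/a
Convert to mass loss: 0.3142 μm/a × 8.96 g/cm³ = 2.815 g·m⁻²·a⁻¹

r_corr = 2.82 g·m⁻²·a⁻¹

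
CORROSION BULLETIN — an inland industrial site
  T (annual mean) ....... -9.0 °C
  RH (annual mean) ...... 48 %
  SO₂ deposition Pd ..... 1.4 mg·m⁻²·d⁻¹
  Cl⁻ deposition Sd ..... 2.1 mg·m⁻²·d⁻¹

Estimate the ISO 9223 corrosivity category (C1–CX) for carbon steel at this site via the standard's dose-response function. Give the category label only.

C1

carbon steel: T≤10 °C ⇒ hinge +0.150·(-9.0−10) = -2.8500
  Pd branch = 1.77·Pd^0.52·e^(0.02·RH+f) = 0.3185 μm/a
  Cl⁻ term: 0.102·2.1^0.62·exp(0.033·48+0.04·-9.0) = 0.5495
  sum: 0.3185 + 0.5495 → r_corr = 0.868 μm/a
ISO 9223 Table 2 (carbon steel): 0 < 0.868 ≤ 1.3 μm/a ⇒ C1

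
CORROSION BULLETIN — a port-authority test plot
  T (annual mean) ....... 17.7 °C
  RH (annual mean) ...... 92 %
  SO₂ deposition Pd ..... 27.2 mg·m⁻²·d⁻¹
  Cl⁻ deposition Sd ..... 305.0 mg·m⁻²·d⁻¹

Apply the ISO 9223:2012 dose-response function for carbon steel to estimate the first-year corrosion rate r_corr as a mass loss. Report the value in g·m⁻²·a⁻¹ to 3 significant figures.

carbon steel: T>10 °C ⇒ hinge -0.054·(17.7−10) = -0.4158
  Pd branch = 1.77·Pd^0.52·e^(0.02·RH+f) = 40.97 μm/a
  Sd branch = 0.102·Sd^0.62·e^(0.033·RH+0.04·T) = 149.6 μm/a
  r_corr = 40.97 + 149.6 = 190.5 μm/a
Convert to mass loss: 190.5 μm/a × 7.85 g/cm³ = 1496 g·m⁻²·a⁻¹

r_corr = 1.50e+03 g·m⁻²·a⁻¹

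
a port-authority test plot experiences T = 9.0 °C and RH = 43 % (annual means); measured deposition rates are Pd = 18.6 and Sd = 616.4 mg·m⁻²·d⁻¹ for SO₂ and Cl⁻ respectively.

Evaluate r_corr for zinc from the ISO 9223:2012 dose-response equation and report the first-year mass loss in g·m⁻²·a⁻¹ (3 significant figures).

zinc: temperature factor f = +0.038·(-1.0) = -0.0380
  Pd branch = 0.0129·Pd^0.44·e^(0.046·RH+f) = 0.3249 μm/a
  Cl⁻ term: 0.0175·616.4^0.57·exp(0.008·43+0.085·9.0) = 2.065
  sum: 0.3249 + 2.065 → r_corr = 2.39 μm/a
Convert to mass loss: 2.39 μm/a × 7.14 g/cm³ = 17.06 g·m⁻²·a⁻¹

r_corr = 17.1 g·m⁻²·a⁻¹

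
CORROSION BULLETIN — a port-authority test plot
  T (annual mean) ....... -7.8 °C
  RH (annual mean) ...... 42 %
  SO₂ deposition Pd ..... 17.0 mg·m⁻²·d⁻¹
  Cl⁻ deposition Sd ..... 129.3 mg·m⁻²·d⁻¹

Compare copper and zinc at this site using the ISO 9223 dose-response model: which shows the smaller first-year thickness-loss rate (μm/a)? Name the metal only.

copper

copper: temperature factor f = +0.126·(-17.8) = -2.2428
  sulphur-dioxide contribution → 0.01401 μm/a
  chloride contribution → 0.1179 μm/a
  ⇒ r_corr(copper) = 0.1319 μm/a
zinc: temperature factor f = +0.038·(-17.8) = -0.6764
  sulphur-dioxide contribution → 0.1575 μm/a
  chloride contribution → 0.2017 μm/a
  total first-year rate 0.3592 μm/a
Ordering by μm/a: zinc (0.359) > copper (0.132)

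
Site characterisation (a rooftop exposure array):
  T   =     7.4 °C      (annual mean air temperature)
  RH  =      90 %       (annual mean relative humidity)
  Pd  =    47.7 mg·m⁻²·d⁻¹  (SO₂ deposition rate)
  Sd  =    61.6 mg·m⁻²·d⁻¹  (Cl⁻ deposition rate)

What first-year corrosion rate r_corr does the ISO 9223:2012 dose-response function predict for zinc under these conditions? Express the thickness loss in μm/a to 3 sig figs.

r_corr = 4.73 μm/a

zinc: T≤10 °C ⇒ hinge +0.038·(7.4−10) = -0.0988
  sulphur-dioxide contribution → 4.02 μm/a
  chloride contribution → 0.7063 μm/a
  ⇒ r_corr(zinc) = 4.726 μm/a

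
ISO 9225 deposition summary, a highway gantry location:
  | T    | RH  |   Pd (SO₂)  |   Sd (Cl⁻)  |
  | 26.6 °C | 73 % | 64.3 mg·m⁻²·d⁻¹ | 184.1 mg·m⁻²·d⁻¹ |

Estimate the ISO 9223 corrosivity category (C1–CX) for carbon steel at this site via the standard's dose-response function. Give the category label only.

carbon steel: T>10 °C ⇒ hinge -0.054·(26.6−10) = -0.8964
  SO₂ term: 1.77·64.3^0.52·exp(0.02·73-0.8964) = 27.1
  Cl⁻ term: 0.102·184.1^0.62·exp(0.033·73+0.04·26.6) = 83.41
  sum: 27.1 + 83.41 → r_corr = 110.5 μm/a
111 μm/a falls in (80, 200] for carbon steel → category C5

C5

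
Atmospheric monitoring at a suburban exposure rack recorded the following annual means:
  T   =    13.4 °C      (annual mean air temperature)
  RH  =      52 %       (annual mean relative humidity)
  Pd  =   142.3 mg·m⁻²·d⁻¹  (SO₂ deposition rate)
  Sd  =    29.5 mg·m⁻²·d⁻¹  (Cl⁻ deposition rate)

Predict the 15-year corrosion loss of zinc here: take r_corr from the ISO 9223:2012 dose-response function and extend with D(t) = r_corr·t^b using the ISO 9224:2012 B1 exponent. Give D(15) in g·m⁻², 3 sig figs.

D(15) = 100 g·m⁻²

zinc: temperature factor f = -0.071·(3.4) = -0.2414
  SO₂ term: 0.0129·142.3^0.44·exp(0.046·52-0.2414) = 0.9817
  Sd branch = 0.0175·Sd^0.57·e^(0.008·RH+0.085·T) = 0.5704 μm/a
  sum: 0.9817 + 0.5704 → r_corr = 1.552 μm/a
Long-term exponent b (ISO 9224 Table 2, B1) = 0.813
  D(15) = 1.552 × 15^0.813 = 1.552 × 9.04 = 14.03 μm
  Mass loss = 14.03 μm × 7.14 g/cm³ = 100.2 g·m⁻²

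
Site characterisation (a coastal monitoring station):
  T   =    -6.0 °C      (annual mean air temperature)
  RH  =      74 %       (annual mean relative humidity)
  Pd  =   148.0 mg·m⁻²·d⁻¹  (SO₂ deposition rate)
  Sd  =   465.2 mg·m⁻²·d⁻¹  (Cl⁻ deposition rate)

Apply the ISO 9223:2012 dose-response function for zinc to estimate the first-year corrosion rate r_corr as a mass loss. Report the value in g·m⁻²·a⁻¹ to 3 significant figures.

r_corr = 18.1 g·m⁻²·a⁻¹

zinc: f(T) = +0.038·(T−10) [T≤10 °C] = -0.6080
  SO₂ term: 0.0129·148.0^0.44·exp(0.046·74-0.6080) = 1.905
  Sd branch = 0.0175·Sd^0.57·e^(0.008·RH+0.085·T) = 0.6298 μm/a
  sum: 1.905 + 0.6298 → r_corr = 2.534 μm/a
Convert to mass loss: 2.534 μm/a × 7.14 g/cm³ = 18.1 g·m⁻²·a⁻¹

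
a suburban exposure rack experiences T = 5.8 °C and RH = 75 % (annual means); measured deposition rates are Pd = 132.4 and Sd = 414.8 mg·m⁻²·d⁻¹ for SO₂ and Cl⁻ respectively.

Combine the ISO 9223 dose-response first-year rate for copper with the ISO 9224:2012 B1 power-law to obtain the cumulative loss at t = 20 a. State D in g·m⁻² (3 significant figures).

D(20) = 130 g·m⁻²

copper: f(T) = +0.126·(T−10) [T≤10 °C] = -0.5292
  sulphur-dioxide contribution → 0.9287 μm/a
  chloride contribution → 1.032 μm/a
  ⇒ r_corr(copper) = 1.96 μm/a
Power-law: D(20) = r_corr · 20^0.667
  D(20) = 1.96 × 20^0.667 = 1.96 × 7.375 = 14.46 μm
  Mass loss = 14.46 μm × 8.96 g/cm³ = 129.6 g·m⁻²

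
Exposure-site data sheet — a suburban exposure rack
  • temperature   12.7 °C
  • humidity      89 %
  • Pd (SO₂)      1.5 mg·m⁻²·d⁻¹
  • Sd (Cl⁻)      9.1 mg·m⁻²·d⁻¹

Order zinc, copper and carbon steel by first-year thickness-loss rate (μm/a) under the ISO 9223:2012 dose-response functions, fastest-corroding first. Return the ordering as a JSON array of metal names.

zinc: T>10 °C ⇒ hinge -0.071·(12.7−10) = -0.1917
  Pd branch = 0.0129·Pd^0.44·e^(0.046·RH+f) = 0.7635 μm/a
  Sd branch = 0.0175·Sd^0.57·e^(0.008·RH+0.085·T) = 0.3696 μm/a
  r_corr = 0.7635 + 0.3696 = 1.133 μm/a
copper: T>10 °C ⇒ hinge -0.080·(12.7−10) = -0.2160
  Pd branch = 0.0053·Pd^0.26·e^(0.059·RH+f) = 0.9052 μm/a
  Cl⁻ term: 0.01025·9.1^0.27·exp(0.036·89+0.049·12.7) = 0.8539
  r_corr = 0.9052 + 0.8539 = 1.759 μm/a
carbon steel: temperature factor f = -0.054·(2.7) = -0.1458
  SO₂ term: 1.77·1.5^0.52·exp(0.02·89-0.1458) = 11.2
  Cl⁻ term: 0.102·9.1^0.62·exp(0.033·89+0.04·12.7) = 12.57
  r_corr = 11.2 + 12.57 = 23.77 μm/a
Ordering by μm/a: carbon steel (23.8) > copper (1.76) > zinc (1.13)

["carbon steel", "copper", "zinc"]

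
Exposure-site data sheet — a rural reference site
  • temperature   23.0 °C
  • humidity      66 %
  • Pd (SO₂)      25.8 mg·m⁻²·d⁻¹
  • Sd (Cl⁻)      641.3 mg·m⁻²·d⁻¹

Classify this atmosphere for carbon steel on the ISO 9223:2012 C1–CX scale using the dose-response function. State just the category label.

carbon steel: temperature factor f = -0.054·(13.0) = -0.7020
  SO₂ term: 1.77·25.8^0.52·exp(0.02·66-0.7020) = 17.8
  Sd branch = 0.102·Sd^0.62·e^(0.033·RH+0.04·T) = 124.3 μm/a
  r_corr = 17.8 + 124.3 = 142.1 μm/a
ISO 9223 Table 2 (carbon steel): 80 < 142 ≤ 200 μm/a ⇒ C5

C5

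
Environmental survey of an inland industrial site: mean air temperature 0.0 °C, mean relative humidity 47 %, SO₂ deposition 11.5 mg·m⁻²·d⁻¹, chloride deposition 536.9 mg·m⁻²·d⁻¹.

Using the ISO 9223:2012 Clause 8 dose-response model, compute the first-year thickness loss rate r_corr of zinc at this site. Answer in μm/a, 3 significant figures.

r_corr = 1.14 μm/a

zinc: f(T) = +0.038·(T−10) [T≤10 °C] = -0.3800
  Pd branch = 0.0129·Pd^0.44·e^(0.046·RH+f) = 0.2245 μm/a
  Sd branch = 0.0175·Sd^0.57·e^(0.008·RH+0.085·T) = 0.917 μm/a
  sum: 0.2245 + 0.917 → r_corr = 1.142 μm/a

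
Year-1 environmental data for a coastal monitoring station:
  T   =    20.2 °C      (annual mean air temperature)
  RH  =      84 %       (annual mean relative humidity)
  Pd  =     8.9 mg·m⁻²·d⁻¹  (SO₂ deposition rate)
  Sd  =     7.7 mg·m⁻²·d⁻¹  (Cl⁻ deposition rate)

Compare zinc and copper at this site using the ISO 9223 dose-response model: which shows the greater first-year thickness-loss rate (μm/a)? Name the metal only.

copper

zinc: T>10 °C ⇒ hinge -0.071·(20.2−10) = -0.7242
  Pd branch = 0.0129·Pd^0.44·e^(0.046·RH+f) = 0.7797 μm/a
  Sd branch = 0.0175·Sd^0.57·e^(0.008·RH+0.085·T) = 0.6108 μm/a
  r_corr = 0.7797 + 0.6108 = 1.39 μm/a
copper: T>10 °C ⇒ hinge -0.080·(20.2−10) = -0.8160
  SO₂ term: 0.0053·8.9^0.26·exp(0.059·84-0.8160) = 0.5876
  Sd branch = 0.01025·Sd^0.27·e^(0.036·RH+0.049·T) = 0.9846 μm/a
  r_corr = 0.5876 + 0.9846 = 1.572 μm/a
Ordering by μm/a: copper (1.57) > zinc (1.39)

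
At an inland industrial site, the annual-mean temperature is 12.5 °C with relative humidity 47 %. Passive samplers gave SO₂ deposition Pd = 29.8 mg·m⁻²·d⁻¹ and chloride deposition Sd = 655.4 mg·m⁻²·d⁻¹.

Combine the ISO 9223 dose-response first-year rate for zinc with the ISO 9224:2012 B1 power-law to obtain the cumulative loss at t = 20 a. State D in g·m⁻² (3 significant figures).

zinc: temperature factor f = -0.071·(2.5) = -0.1775
  SO₂ term: 0.0129·29.8^0.44·exp(0.046·47-0.1775) = 0.4179
  Sd branch = 0.0175·Sd^0.57·e^(0.008·RH+0.085·T) = 2.973 μm/a
  sum: 0.4179 + 2.973 → r_corr = 3.391 μm/a
Power-law: D(20) = r_corr · 20^0.813
  D(20) = 3.391 × 20^0.813 = 3.391 × 11.42 = 38.73 μm
  Mass loss = 38.73 μm × 7.14 g/cm³ = 276.5 g·m⁻²

D(20) = 277 g·m⁻²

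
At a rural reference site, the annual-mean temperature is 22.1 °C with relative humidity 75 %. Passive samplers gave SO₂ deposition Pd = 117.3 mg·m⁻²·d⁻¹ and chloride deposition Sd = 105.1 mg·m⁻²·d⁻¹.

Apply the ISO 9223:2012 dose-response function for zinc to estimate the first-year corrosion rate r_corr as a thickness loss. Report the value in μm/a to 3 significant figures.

zinc: f(T) = -0.071·(T−10) [T>10 °C] = -0.8591
  sulphur-dioxide contribution → 1.401 μm/a
  chloride contribution → 2.963 μm/a
  total first-year rate 4.364 μm/a

r_corr = 4.36 μm/a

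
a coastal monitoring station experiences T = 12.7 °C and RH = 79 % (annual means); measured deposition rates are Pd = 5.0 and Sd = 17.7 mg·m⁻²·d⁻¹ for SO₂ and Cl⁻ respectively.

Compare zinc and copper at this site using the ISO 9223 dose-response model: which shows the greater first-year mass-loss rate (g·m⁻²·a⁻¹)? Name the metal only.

copper

zinc: f(T) = -0.071·(T−10) [T>10 °C] = -0.1917
  sulphur-dioxide contribution → 0.8187 μm/a
  chloride contribution → 0.4985 μm/a
  total first-year rate 1.317 μm/a
  mass loss = 1.317 μm/a × 7.14 g/cm³ = 9.405 g·m⁻²·a⁻¹
copper: temperature factor f = -0.080·(2.7) = -0.2160
  sulphur-dioxide contribution → 0.6862 μm/a
  chloride contribution → 0.713 μm/a
  total first-year rate 1.399 μm/a
  mass loss = 1.399 μm/a × 8.96 g/cm³ = 12.54 g·m⁻²·a⁻¹
Ordering by g·m⁻²·a⁻¹: copper (12.5) > zinc (9.4)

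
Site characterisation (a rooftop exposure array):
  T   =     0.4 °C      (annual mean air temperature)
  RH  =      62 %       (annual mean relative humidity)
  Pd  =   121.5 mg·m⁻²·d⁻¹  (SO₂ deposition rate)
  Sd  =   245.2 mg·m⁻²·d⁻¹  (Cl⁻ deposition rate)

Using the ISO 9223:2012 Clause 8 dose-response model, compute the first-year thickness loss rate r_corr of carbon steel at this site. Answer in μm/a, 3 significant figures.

r_corr = 41.9 μm/a

carbon steel: temperature factor f = +0.150·(-9.6) = -1.4400
  sulphur-dioxide contribution → 17.58 μm/a
  chloride contribution → 24.3 μm/a
  total first-year rate 41.88 μm/a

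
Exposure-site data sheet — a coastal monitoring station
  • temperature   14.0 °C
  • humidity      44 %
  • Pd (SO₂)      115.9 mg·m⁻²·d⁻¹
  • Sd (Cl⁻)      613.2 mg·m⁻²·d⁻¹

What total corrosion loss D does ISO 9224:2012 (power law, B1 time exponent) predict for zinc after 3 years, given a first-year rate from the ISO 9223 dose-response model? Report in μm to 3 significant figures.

D(3) = 9.21 μm

zinc: temperature factor f = -0.071·(4.0) = -0.2840
  SO₂ term: 0.0129·115.9^0.44·exp(0.046·44-0.2840) = 0.5949
  Sd branch = 0.0175·Sd^0.57·e^(0.008·RH+0.085·T) = 3.174 μm/a
  r_corr = 0.5949 + 3.174 = 3.769 μm/a
ISO 9224: D(t) = r_corr · t^b with b = 0.813 (zinc, B1)
  D(3) = 3.769 × 3^0.813 = 3.769 × 2.443 = 9.208 μm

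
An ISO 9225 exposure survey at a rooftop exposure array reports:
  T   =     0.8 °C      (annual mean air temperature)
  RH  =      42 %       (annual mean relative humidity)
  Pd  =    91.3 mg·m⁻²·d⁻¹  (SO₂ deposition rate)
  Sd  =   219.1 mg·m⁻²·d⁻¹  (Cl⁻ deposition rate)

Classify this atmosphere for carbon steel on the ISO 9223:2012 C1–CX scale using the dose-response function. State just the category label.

carbon steel: T≤10 °C ⇒ hinge +0.150·(0.8−10) = -1.3800
  sulphur-dioxide contribution → 10.79 μm/a
  chloride contribution → 11.9 μm/a
  ⇒ r_corr(carbon steel) = 22.69 μm/a
22.7 μm/a falls in (1.3, 25] for carbon steel → category C2

C2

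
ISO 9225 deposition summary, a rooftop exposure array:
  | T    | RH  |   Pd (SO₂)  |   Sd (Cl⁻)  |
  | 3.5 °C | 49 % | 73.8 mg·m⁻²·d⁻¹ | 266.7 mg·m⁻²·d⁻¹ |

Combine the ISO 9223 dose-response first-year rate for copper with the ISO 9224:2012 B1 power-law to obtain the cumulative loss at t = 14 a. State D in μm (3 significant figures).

D(14) = 2.61 μm

copper: T≤10 °C ⇒ hinge +0.126·(3.5−10) = -0.8190
  Pd branch = 0.0053·Pd^0.26·e^(0.059·RH+f) = 0.1288 μm/a
  Sd branch = 0.01025·Sd^0.27·e^(0.036·RH+0.049·T) = 0.3209 μm/a
  sum: 0.1288 + 0.3209 → r_corr = 0.4496 μm/a
ISO 9224: D(t) = r_corr · t^b with b = 0.667 (copper, B1)
  D(14) = 0.4496 × 14^0.667 = 0.4496 × 5.814 = 2.614 μm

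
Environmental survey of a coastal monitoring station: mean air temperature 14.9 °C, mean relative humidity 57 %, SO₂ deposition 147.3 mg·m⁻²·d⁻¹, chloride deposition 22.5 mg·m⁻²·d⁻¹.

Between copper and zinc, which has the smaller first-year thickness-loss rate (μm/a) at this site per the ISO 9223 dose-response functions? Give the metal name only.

copper

copper: temperature factor f = -0.080·(4.9) = -0.3920
  sulphur-dioxide contribution → 0.3787 μm/a
  chloride contribution → 0.3838 μm/a
  total first-year rate 0.7625 μm/a
zinc: temperature factor f = -0.071·(4.9) = -0.3479
  sulphur-dioxide contribution → 1.128 μm/a
  chloride contribution → 0.5779 μm/a
  ⇒ r_corr(zinc) = 1.706 μm/a
Ordering by μm/a: zinc (1.71) > copper (0.762)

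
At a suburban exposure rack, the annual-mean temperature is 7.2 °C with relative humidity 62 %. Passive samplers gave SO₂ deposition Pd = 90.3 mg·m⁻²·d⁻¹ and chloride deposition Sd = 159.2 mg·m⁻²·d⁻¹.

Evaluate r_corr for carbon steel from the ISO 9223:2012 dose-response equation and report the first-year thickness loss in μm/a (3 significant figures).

r_corr = 66.2 μm/a

carbon steel: temperature factor f = +0.150·(-2.8) = -0.4200
  sulphur-dioxide contribution → 41.79 μm/a
  chloride contribution → 24.4 μm/a
  ⇒ r_corr(carbon steel) = 66.19 μm/a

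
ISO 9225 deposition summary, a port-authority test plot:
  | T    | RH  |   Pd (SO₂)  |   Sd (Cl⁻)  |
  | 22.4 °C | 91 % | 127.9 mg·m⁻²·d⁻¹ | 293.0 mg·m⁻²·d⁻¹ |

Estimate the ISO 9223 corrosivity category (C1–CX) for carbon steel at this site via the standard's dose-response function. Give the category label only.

CX

carbon steel: f(T) = -0.054·(T−10) [T>10 °C] = -0.6696
  sulphur-dioxide contribution → 69.69 μm/a
  chloride contribution → 170.4 μm/a
  total first-year rate 240 μm/a
240 μm/a falls in (200, 700] for carbon steel → category CX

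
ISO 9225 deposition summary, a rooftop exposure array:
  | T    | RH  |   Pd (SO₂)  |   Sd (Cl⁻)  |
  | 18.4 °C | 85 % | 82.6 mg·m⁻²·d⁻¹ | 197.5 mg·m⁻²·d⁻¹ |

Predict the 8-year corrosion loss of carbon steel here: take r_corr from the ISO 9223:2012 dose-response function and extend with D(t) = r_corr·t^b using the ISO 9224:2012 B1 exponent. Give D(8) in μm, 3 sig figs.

D(8) = 458 μm

carbon steel: f(T) = -0.054·(T−10) [T>10 °C] = -0.4536
  Pd branch = 1.77·Pd^0.52·e^(0.02·RH+f) = 61.11 μm/a
  Cl⁻ term: 0.102·197.5^0.62·exp(0.033·85+0.04·18.4) = 93.26
  sum: 61.11 + 93.26 → r_corr = 154.4 μm/a
ISO 9224: D(t) = r_corr · t^b with b = 0.523 (carbon steel, B1)
  D(8) = 154.4 × 8^0.523 = 154.4 × 2.967 = 458 μm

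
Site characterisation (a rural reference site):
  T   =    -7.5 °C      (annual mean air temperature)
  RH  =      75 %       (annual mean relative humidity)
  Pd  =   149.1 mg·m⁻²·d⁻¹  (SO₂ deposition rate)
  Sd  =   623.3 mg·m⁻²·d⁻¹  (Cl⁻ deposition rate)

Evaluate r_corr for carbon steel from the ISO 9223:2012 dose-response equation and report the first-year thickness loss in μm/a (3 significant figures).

carbon steel: temperature factor f = +0.150·(-17.5) = -2.6250
  Pd branch = 1.77·Pd^0.52·e^(0.02·RH+f) = 7.755 μm/a
  Cl⁻ term: 0.102·623.3^0.62·exp(0.033·75+0.04·-7.5) = 48.52
  sum: 7.755 + 48.52 → r_corr = 56.27 μm/a

r_corr = 56.3 μm/a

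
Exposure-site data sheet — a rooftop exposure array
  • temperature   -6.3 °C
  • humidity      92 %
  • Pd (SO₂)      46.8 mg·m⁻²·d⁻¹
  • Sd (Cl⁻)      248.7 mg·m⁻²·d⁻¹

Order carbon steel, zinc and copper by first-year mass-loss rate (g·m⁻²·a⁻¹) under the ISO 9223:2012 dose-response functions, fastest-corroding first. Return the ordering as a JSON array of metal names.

carbon steel: temperature factor f = +0.150·(-16.3) = -2.4450
  SO₂ term: 1.77·46.8^0.52·exp(0.02·92-2.4450) = 7.141
  Cl⁻ term: 0.102·248.7^0.62·exp(0.033·92+0.04·-6.3) = 50.47
  sum: 7.141 + 50.47 → r_corr = 57.61 μm/a
  mass loss = 57.61 μm/a × 7.85 g/cm³ = 452.2 g·m⁻²·a⁻¹
zinc: f(T) = +0.038·(T−10) [T≤10 °C] = -0.6194
  SO₂ term: 0.0129·46.8^0.44·exp(0.046·92-0.6194) = 2.597
  Sd branch = 0.0175·Sd^0.57·e^(0.008·RH+0.085·T) = 0.4962 μm/a
  r_corr = 2.597 + 0.4962 = 3.093 μm/a
  mass loss = 3.093 μm/a × 7.14 g/cm³ = 22.08 g·m⁻²·a⁻¹
copper: T≤10 °C ⇒ hinge +0.126·(-6.3−10) = -2.0538
  SO₂ term: 0.0053·46.8^0.26·exp(0.059·92-2.0538) = 0.4207
  Sd branch = 0.01025·Sd^0.27·e^(0.036·RH+0.049·T) = 0.916 μm/a
  sum: 0.4207 + 0.916 → r_corr = 1.337 μm/a
  mass loss = 1.337 μm/a × 8.96 g/cm³ = 11.98 g·m⁻²·a⁻¹
Ordering by g·m⁻²·a⁻¹: carbon steel (452) > zinc (22.1) > copper (12)

["carbon steel", "zinc", "copper"]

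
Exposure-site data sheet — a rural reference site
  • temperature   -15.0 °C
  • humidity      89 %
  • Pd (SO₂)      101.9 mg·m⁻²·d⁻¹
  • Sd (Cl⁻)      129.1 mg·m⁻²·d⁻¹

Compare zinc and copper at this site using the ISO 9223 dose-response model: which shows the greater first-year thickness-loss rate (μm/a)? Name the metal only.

zinc: temperature factor f = +0.038·(-25.0) = -0.9500
  Pd branch = 0.0129·Pd^0.44·e^(0.046·RH+f) = 2.289 μm/a
  Cl⁻ term: 0.0175·129.1^0.57·exp(0.008·89+0.085·-15.0) = 0.1591
  sum: 2.289 + 0.1591 → r_corr = 2.448 μm/a
copper: f(T) = +0.126·(T−10) [T≤10 °C] = -3.1500
  SO₂ term: 0.0053·101.9^0.26·exp(0.059·89-3.1500) = 0.1442
  Sd branch = 0.01025·Sd^0.27·e^(0.036·RH+0.049·T) = 0.4497 μm/a
  r_corr = 0.1442 + 0.4497 = 0.5939 μm/a
Ordering by μm/a: zinc (2.45) > copper (0.594)

zinc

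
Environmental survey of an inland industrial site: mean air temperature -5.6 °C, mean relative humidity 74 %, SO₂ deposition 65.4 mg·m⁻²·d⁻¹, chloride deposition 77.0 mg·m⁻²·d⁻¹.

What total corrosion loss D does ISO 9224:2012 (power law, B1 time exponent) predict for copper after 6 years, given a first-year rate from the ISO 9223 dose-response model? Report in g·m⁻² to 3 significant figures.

copper: T≤10 °C ⇒ hinge +0.126·(-5.6−10) = -1.9656
  SO₂ term: 0.0053·65.4^0.26·exp(0.059·74-1.9656) = 0.1733
  Cl⁻ term: 0.01025·77.0^0.27·exp(0.036·74+0.049·-5.6) = 0.3613
  sum: 0.1733 + 0.3613 → r_corr = 0.5346 μm/a
Power-law: D(6) = r_corr · 6^0.667
  D(6) = 0.5346 × 6^0.667 = 0.5346 × 3.304 = 1.766 μm
  Mass loss = 1.766 μm × 8.96 g/cm³ = 15.83 g·m⁻²

D(6) = 15.8 g·m⁻²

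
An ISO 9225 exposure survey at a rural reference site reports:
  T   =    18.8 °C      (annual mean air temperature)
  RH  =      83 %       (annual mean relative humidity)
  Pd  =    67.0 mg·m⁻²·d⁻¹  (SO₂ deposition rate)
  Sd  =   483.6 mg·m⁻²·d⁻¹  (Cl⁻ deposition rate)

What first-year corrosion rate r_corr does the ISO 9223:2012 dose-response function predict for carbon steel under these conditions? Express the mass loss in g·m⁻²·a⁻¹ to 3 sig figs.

carbon steel: f(T) = -0.054·(T−10) [T>10 °C] = -0.4752
  sulphur-dioxide contribution → 51.53 μm/a
  chloride contribution → 154.6 μm/a
  total first-year rate 206.1 μm/a
Convert to mass loss: 206.1 μm/a × 7.85 g/cm³ = 1618 g·m⁻²·a⁻¹

r_corr = 1.62e+03 g·m⁻²·a⁻¹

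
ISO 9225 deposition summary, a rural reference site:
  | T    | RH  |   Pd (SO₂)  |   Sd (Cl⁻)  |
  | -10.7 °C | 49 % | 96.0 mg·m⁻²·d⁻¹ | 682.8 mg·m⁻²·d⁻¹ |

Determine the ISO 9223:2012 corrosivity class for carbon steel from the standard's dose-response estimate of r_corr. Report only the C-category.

C2

carbon steel: T≤10 °C ⇒ hinge +0.150·(-10.7−10) = -3.1050
  Pd branch = 1.77·Pd^0.52·e^(0.02·RH+f) = 2.269 μm/a
  Sd branch = 0.102·Sd^0.62·e^(0.033·RH+0.04·T) = 19.15 μm/a
  r_corr = 2.269 + 19.15 = 21.42 μm/a
21.4 μm/a falls in (1.3, 25] for carbon steel → category C2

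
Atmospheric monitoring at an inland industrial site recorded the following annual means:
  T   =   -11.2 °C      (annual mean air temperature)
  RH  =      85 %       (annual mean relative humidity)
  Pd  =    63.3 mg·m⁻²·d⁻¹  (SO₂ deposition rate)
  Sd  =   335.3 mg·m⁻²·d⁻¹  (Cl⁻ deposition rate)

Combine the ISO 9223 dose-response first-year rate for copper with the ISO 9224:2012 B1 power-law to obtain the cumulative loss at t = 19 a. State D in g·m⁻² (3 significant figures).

copper: T≤10 °C ⇒ hinge +0.126·(-11.2−10) = -2.6712
  sulphur-dioxide contribution → 0.1624 μm/a
  chloride contribution → 0.607 μm/a
  ⇒ r_corr(copper) = 0.7694 μm/a
Power-law: D(19) = r_corr · 19^0.667
  D(19) = 0.7694 × 19^0.667 = 0.7694 × 7.127 = 5.484 μm
  Mass loss = 5.484 μm × 8.96 g/cm³ = 49.13 g·m⁻²

D(19) = 49.1 g·m⁻²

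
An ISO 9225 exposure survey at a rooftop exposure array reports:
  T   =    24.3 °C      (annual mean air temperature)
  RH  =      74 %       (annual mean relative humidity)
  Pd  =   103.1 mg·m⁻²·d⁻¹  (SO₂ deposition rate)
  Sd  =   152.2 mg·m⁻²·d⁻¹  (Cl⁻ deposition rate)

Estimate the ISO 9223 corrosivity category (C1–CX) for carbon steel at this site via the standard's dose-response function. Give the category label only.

carbon steel: T>10 °C ⇒ hinge -0.054·(24.3−10) = -0.7722
  Pd branch = 1.77·Pd^0.52·e^(0.02·RH+f) = 40.02 μm/a
  Cl⁻ term: 0.102·152.2^0.62·exp(0.033·74+0.04·24.3) = 69.88
  r_corr = 40.02 + 69.88 = 109.9 μm/a
ISO 9223 Table 2 (carbon steel): 80 < 110 ≤ 200 μm/a ⇒ C5

C5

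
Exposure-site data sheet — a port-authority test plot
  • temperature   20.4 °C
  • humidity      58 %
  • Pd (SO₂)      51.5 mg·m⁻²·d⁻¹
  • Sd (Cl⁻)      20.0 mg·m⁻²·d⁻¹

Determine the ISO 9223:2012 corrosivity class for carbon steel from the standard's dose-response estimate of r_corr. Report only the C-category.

carbon steel: T>10 °C ⇒ hinge -0.054·(20.4−10) = -0.5616
  Pd branch = 1.77·Pd^0.52·e^(0.02·RH+f) = 25 μm/a
  Sd branch = 0.102·Sd^0.62·e^(0.033·RH+0.04·T) = 10.02 μm/a
  r_corr = 25 + 10.02 = 35.02 μm/a
Category bounds: 25…50 μm/a bracket r_corr ⇒ C3

C3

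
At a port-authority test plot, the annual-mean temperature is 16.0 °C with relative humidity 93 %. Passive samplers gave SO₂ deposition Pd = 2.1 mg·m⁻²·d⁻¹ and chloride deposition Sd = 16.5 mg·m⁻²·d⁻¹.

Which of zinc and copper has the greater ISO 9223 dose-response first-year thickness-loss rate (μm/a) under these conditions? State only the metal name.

copper

zinc: T>10 °C ⇒ hinge -0.071·(16.0−10) = -0.4260
  SO₂ term: 0.0129·2.1^0.44·exp(0.046·93-0.4260) = 0.8419
  Sd branch = 0.0175·Sd^0.57·e^(0.008·RH+0.085·T) = 0.7092 μm/a
  r_corr = 0.8419 + 0.7092 = 1.551 μm/a
copper: temperature factor f = -0.080·(6.0) = -0.4800
  Pd branch = 0.0053·Pd^0.26·e^(0.059·RH+f) = 0.9607 μm/a
  Sd branch = 0.01025·Sd^0.27·e^(0.036·RH+0.049·T) = 1.361 μm/a
  sum: 0.9607 + 1.361 → r_corr = 2.322 μm/a
Ordering by μm/a: copper (2.32) > zinc (1.55)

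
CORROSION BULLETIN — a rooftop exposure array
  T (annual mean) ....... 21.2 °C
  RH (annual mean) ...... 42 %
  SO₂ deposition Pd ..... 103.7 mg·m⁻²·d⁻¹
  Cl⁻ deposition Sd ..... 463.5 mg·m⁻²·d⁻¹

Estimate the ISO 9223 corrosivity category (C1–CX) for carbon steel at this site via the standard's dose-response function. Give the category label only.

C4

carbon steel: T>10 °C ⇒ hinge -0.054·(21.2−10) = -0.6048
  sulphur-dioxide contribution → 25.02 μm/a
  chloride contribution → 42.83 μm/a
  ⇒ r_corr(carbon steel) = 67.85 μm/a
Category bounds: 50…80 μm/a bracket r_corr ⇒ C4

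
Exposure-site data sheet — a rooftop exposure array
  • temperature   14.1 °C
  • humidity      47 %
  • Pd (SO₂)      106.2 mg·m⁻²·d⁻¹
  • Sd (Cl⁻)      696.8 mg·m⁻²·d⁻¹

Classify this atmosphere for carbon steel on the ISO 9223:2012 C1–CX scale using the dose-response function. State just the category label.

C5

carbon steel: temperature factor f = -0.054·(4.1) = -0.2214
  SO₂ term: 1.77·106.2^0.52·exp(0.02·47-0.2214) = 41.08
  Cl⁻ term: 0.102·696.8^0.62·exp(0.033·47+0.04·14.1) = 48.96
  r_corr = 41.08 + 48.96 = 90.04 μm/a
ISO 9223 Table 2 (carbon steel): 80 < 90 ≤ 200 μm/a ⇒ C5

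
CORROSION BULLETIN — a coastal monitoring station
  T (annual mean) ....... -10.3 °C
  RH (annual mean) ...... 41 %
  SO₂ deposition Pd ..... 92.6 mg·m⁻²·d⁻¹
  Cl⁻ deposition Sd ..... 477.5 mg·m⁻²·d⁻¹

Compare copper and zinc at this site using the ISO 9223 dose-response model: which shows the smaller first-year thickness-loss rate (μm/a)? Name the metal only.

copper

copper: temperature factor f = +0.126·(-20.3) = -2.5578
  Pd branch = 0.0053·Pd^0.26·e^(0.059·RH+f) = 0.01497 μm/a
  Cl⁻ term: 0.01025·477.5^0.27·exp(0.036·41+0.049·-10.3) = 0.1432
  sum: 0.01497 + 0.1432 → r_corr = 0.1582 μm/a
zinc: f(T) = +0.038·(T−10) [T≤10 °C] = -0.7714
  Pd branch = 0.0129·Pd^0.44·e^(0.046·RH+f) = 0.2884 μm/a
  Cl⁻ term: 0.0175·477.5^0.57·exp(0.008·41+0.085·-10.3) = 0.3406
  sum: 0.2884 + 0.3406 → r_corr = 0.629 μm/a
Ordering by μm/a: zinc (0.629) > copper (0.158)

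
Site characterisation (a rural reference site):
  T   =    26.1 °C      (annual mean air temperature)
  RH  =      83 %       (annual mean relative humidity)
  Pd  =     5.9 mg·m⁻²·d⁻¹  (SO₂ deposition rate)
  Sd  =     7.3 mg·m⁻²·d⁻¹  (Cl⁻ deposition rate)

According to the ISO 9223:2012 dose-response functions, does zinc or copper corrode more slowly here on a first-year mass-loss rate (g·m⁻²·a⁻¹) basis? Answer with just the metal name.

zinc: f(T) = -0.071·(T−10) [T>10 °C] = -1.1431
  Pd branch = 0.0129·Pd^0.44·e^(0.046·RH+f) = 0.4088 μm/a
  Cl⁻ term: 0.0175·7.3^0.57·exp(0.008·83+0.085·26.1) = 0.9705
  sum: 0.4088 + 0.9705 → r_corr = 1.379 μm/a
  mass loss = 1.379 μm/a × 7.14 g/cm³ = 9.848 g·m⁻²·a⁻¹
copper: temperature factor f = -0.080·(16.1) = -1.2880
  SO₂ term: 0.0053·5.9^0.26·exp(0.059·83-1.2880) = 0.3105
  Cl⁻ term: 0.01025·7.3^0.27·exp(0.036·83+0.049·26.1) = 1.25
  r_corr = 0.3105 + 1.25 = 1.561 μm/a
  mass loss = 1.561 μm/a × 8.96 g/cm³ = 13.98 g·m⁻²·a⁻¹
Ordering by g·m⁻²·a⁻¹: copper (14) > zinc (9.85)

zinc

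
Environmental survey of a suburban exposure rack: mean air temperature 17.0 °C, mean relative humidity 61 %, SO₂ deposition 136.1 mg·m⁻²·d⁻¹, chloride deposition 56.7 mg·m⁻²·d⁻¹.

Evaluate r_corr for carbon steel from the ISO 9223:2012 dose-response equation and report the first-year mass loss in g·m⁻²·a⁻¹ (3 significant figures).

carbon steel: f(T) = -0.054·(T−10) [T>10 °C] = -0.3780
  SO₂ term: 1.77·136.1^0.52·exp(0.02·61-0.3780) = 52.88
  Sd branch = 0.102·Sd^0.62·e^(0.033·RH+0.04·T) = 18.42 μm/a
  sum: 52.88 + 18.42 → r_corr = 71.3 μm/a
Convert to mass loss: 71.3 μm/a × 7.85 g/cm³ = 559.7 g·m⁻²·a⁻¹

r_corr = 560 g·m⁻²·a⁻¹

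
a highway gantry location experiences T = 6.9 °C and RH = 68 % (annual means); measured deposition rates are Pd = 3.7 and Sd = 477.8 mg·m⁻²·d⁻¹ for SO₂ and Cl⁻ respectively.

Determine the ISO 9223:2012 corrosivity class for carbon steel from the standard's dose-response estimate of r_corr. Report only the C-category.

C4

carbon steel: T≤10 °C ⇒ hinge +0.150·(6.9−10) = -0.4650
  Pd branch = 1.77·Pd^0.52·e^(0.02·RH+f) = 8.553 μm/a
  Cl⁻ term: 0.102·477.8^0.62·exp(0.033·68+0.04·6.9) = 58.1
  sum: 8.553 + 58.1 → r_corr = 66.65 μm/a
Category bounds: 50…80 μm/a bracket r_corr ⇒ C4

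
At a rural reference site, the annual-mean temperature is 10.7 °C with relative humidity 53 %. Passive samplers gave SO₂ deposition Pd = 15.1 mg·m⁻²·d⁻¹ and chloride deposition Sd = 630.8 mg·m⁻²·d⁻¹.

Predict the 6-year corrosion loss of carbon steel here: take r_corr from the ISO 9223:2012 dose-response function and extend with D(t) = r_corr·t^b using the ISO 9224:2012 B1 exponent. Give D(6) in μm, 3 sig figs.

carbon steel: f(T) = -0.054·(T−10) [T>10 °C] = -0.0378
  SO₂ term: 1.77·15.1^0.52·exp(0.02·53-0.0378) = 20.18
  Sd branch = 0.102·Sd^0.62·e^(0.033·RH+0.04·T) = 48.98 μm/a
  sum: 20.18 + 48.98 → r_corr = 69.16 μm/a
Power-law: D(6) = r_corr · 6^0.523
  D(6) = 69.16 × 6^0.523 = 69.16 × 2.553 = 176.5 μm

D(6) = 177 μm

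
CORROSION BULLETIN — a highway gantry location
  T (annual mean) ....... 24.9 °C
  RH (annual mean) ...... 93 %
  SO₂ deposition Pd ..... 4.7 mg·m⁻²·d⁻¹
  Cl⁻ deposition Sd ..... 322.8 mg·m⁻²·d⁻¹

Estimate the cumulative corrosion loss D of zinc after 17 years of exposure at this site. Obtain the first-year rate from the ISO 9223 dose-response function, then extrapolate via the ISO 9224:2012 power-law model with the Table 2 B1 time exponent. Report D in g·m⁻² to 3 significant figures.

D(17) = 634 g·m⁻²

zinc: T>10 °C ⇒ hinge -0.071·(24.9−10) = -1.0579
  Pd branch = 0.0129·Pd^0.44·e^(0.046·RH+f) = 0.6379 μm/a
  Sd branch = 0.0175·Sd^0.57·e^(0.008·RH+0.085·T) = 8.231 μm/a
  sum: 0.6379 + 8.231 → r_corr = 8.869 μm/a
Power-law: D(17) = r_corr · 17^0.813
  D(17) = 8.869 × 17^0.813 = 8.869 × 10.01 = 88.76 μm
  Mass loss = 88.76 μm × 7.14 g/cm³ = 633.7 g·m⁻²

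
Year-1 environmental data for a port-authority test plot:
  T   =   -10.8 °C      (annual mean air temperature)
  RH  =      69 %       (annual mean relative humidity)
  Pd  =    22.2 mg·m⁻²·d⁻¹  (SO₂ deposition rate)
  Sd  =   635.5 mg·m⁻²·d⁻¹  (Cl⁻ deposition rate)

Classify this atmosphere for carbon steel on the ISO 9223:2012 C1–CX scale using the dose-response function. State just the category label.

carbon steel: f(T) = +0.150·(T−10) [T≤10 °C] = -3.1200
  SO₂ term: 1.77·22.2^0.52·exp(0.02·69-3.1200) = 1.557
  Sd branch = 0.102·Sd^0.62·e^(0.033·RH+0.04·T) = 35.3 μm/a
  sum: 1.557 + 35.3 → r_corr = 36.86 μm/a
36.9 μm/a falls in (25, 50] for carbon steel → category C3

C3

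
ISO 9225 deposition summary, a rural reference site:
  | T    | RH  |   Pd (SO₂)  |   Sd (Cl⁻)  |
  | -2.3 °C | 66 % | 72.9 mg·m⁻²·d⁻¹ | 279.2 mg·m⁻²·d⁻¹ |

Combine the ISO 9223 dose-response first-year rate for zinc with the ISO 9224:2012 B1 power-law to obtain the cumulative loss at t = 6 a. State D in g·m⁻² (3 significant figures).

D(6) = 52.6 g·m⁻²

zinc: T≤10 °C ⇒ hinge +0.038·(-2.3−10) = -0.4674
  Pd branch = 0.0129·Pd^0.44·e^(0.046·RH+f) = 1.111 μm/a
  Cl⁻ term: 0.0175·279.2^0.57·exp(0.008·66+0.085·-2.3) = 0.6048
  sum: 1.111 + 0.6048 → r_corr = 1.716 μm/a
Power-law: D(6) = r_corr · 6^0.813
  D(6) = 1.716 × 6^0.813 = 1.716 × 4.292 = 7.364 μm
  Mass loss = 7.364 μm × 7.14 g/cm³ = 52.58 g·m⁻²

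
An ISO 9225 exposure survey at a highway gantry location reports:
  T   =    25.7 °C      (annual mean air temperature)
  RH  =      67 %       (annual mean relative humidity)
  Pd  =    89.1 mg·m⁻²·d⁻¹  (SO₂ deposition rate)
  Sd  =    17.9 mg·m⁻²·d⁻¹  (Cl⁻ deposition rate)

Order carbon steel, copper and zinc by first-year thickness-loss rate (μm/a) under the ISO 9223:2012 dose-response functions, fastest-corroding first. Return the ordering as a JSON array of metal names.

["carbon steel", "zinc", "copper"]

carbon steel: f(T) = -0.054·(T−10) [T>10 °C] = -0.8478
  SO₂ term: 1.77·89.1^0.52·exp(0.02·67-0.8478) = 29.9
  Cl⁻ term: 0.102·17.9^0.62·exp(0.033·67+0.04·25.7) = 15.56
  sum: 29.9 + 15.56 → r_corr = 45.46 μm/a
copper: T>10 °C ⇒ hinge -0.080·(25.7−10) = -1.2560
  SO₂ term: 0.0053·89.1^0.26·exp(0.059·67-1.2560) = 0.2527
  Sd branch = 0.01025·Sd^0.27·e^(0.036·RH+0.049·T) = 0.8778 μm/a
  sum: 0.2527 + 0.8778 → r_corr = 1.131 μm/a
zinc: T>10 °C ⇒ hinge -0.071·(25.7−10) = -1.1147
  SO₂ term: 0.0129·89.1^0.44·exp(0.046·67-1.1147) = 0.6652
  Cl⁻ term: 0.0175·17.9^0.57·exp(0.008·67+0.085·25.7) = 1.376
  r_corr = 0.6652 + 1.376 = 2.041 μm/a
Ordering by μm/a: carbon steel (45.5) > zinc (2.04) > copper (1.13)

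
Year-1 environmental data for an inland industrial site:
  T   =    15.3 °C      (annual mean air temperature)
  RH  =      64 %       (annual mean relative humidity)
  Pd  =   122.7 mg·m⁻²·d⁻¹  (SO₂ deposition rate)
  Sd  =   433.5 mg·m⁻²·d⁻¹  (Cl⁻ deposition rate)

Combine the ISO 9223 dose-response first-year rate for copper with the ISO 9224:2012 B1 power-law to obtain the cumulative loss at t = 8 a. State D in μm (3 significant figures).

copper: f(T) = -0.080·(T−10) [T>10 °C] = -0.4240
  sulphur-dioxide contribution → 0.5286 μm/a
  chloride contribution → 1.119 μm/a
  total first-year rate 1.648 μm/a
Power-law: D(8) = r_corr · 8^0.667
  D(8) = 1.648 × 8^0.667 = 1.648 × 4.003 = 6.596 μm

D(8) = 6.60 μm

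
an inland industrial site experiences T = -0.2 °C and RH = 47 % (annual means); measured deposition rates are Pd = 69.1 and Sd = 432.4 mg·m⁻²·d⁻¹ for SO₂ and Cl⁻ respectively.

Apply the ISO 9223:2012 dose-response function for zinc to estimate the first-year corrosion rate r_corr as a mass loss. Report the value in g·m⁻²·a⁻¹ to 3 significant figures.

zinc: temperature factor f = +0.038·(-10.2) = -0.3876
  sulphur-dioxide contribution → 0.4904 μm/a
  chloride contribution → 0.7969 μm/a
  ⇒ r_corr(zinc) = 1.287 μm/a
Convert to mass loss: 1.287 μm/a × 7.14 g/cm³ = 9.192 g·m⁻²·a⁻¹

r_corr = 9.19 g·m⁻²·a⁻¹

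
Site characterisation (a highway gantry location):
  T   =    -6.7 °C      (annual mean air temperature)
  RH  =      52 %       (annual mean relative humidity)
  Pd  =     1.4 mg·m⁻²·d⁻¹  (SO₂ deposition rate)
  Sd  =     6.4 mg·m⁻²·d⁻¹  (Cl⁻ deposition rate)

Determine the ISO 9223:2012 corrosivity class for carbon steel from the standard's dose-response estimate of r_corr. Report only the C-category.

carbon steel: temperature factor f = +0.150·(-16.7) = -2.5050
  Pd branch = 1.77·Pd^0.52·e^(0.02·RH+f) = 0.4872 μm/a
  Sd branch = 0.102·Sd^0.62·e^(0.033·RH+0.04·T) = 1.372 μm/a
  sum: 0.4872 + 1.372 → r_corr = 1.859 μm/a
1.86 μm/a falls in (1.3, 25] for carbon steel → category C2

C2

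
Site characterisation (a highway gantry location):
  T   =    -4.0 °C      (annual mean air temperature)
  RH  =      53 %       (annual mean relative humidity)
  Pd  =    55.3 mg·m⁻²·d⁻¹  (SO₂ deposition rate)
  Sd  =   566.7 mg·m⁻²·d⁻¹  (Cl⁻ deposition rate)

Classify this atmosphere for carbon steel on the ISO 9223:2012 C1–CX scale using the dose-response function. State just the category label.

C3

carbon steel: T≤10 °C ⇒ hinge +0.150·(-4.0−10) = -2.1000
  sulphur-dioxide contribution → 5.041 μm/a
  chloride contribution → 25.45 μm/a
  total first-year rate 30.5 μm/a
Category bounds: 25…50 μm/a bracket r_corr ⇒ C3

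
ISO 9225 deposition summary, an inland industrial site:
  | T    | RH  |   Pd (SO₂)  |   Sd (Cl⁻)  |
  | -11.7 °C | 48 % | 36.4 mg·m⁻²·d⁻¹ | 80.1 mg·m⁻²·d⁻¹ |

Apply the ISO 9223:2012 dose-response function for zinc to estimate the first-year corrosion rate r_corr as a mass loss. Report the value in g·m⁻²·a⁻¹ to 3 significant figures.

zinc: temperature factor f = +0.038·(-21.7) = -0.8246
  sulphur-dioxide contribution → 0.2502 μm/a
  chloride contribution → 0.1156 μm/a
  ⇒ r_corr(zinc) = 0.3658 μm/a
Convert to mass loss: 0.3658 μm/a × 7.14 g/cm³ = 2.612 g·m⁻²·a⁻¹

r_corr = 2.61 g·m⁻²·a⁻¹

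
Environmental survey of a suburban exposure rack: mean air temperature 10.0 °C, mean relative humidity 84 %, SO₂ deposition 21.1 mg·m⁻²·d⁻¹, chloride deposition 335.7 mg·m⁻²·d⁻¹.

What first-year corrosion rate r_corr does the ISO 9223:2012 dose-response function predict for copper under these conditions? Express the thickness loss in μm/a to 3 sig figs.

r_corr = 3.32 μm/a

copper: temperature factor f = +0.126·(0.0) = +0.0000
  Pd branch = 0.0053·Pd^0.26·e^(0.059·RH+f) = 1.663 μm/a
  Cl⁻ term: 0.01025·335.7^0.27·exp(0.036·84+0.049·10.0) = 1.655
  sum: 1.663 + 1.655 → r_corr = 3.318 μm/a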